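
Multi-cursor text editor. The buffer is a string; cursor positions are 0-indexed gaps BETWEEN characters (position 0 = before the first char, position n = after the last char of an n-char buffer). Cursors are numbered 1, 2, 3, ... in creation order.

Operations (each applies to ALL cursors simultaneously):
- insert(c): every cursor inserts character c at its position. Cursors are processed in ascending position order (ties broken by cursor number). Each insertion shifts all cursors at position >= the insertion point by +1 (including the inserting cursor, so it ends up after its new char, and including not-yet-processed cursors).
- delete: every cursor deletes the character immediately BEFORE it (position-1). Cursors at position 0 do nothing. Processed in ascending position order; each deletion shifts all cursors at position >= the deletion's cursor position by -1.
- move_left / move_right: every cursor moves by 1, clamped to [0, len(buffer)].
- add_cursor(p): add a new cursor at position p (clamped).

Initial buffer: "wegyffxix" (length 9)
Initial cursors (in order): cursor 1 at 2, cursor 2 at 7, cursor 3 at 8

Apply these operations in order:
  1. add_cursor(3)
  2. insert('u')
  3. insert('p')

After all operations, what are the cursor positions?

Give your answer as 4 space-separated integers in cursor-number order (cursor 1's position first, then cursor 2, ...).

Answer: 4 13 16 7

Derivation:
After op 1 (add_cursor(3)): buffer="wegyffxix" (len 9), cursors c1@2 c4@3 c2@7 c3@8, authorship .........
After op 2 (insert('u')): buffer="weuguyffxuiux" (len 13), cursors c1@3 c4@5 c2@10 c3@12, authorship ..1.4....2.3.
After op 3 (insert('p')): buffer="weupgupyffxupiupx" (len 17), cursors c1@4 c4@7 c2@13 c3@16, authorship ..11.44....22.33.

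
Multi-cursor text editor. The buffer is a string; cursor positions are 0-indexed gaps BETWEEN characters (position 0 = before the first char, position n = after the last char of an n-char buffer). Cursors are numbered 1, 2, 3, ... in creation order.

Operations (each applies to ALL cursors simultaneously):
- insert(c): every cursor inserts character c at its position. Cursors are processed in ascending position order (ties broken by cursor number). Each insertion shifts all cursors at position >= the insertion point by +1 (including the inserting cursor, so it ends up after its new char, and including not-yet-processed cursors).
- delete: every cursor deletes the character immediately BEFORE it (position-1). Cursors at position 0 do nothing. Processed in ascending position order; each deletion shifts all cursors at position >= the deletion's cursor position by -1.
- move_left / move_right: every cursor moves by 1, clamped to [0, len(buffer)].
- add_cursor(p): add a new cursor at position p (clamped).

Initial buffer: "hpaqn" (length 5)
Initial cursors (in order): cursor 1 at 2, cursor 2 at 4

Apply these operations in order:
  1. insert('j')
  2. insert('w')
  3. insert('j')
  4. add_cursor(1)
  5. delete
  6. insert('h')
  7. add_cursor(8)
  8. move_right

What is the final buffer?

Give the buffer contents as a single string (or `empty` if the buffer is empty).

Answer: hpjwhaqjwhn

Derivation:
After op 1 (insert('j')): buffer="hpjaqjn" (len 7), cursors c1@3 c2@6, authorship ..1..2.
After op 2 (insert('w')): buffer="hpjwaqjwn" (len 9), cursors c1@4 c2@8, authorship ..11..22.
After op 3 (insert('j')): buffer="hpjwjaqjwjn" (len 11), cursors c1@5 c2@10, authorship ..111..222.
After op 4 (add_cursor(1)): buffer="hpjwjaqjwjn" (len 11), cursors c3@1 c1@5 c2@10, authorship ..111..222.
After op 5 (delete): buffer="pjwaqjwn" (len 8), cursors c3@0 c1@3 c2@7, authorship .11..22.
After op 6 (insert('h')): buffer="hpjwhaqjwhn" (len 11), cursors c3@1 c1@5 c2@10, authorship 3.111..222.
After op 7 (add_cursor(8)): buffer="hpjwhaqjwhn" (len 11), cursors c3@1 c1@5 c4@8 c2@10, authorship 3.111..222.
After op 8 (move_right): buffer="hpjwhaqjwhn" (len 11), cursors c3@2 c1@6 c4@9 c2@11, authorship 3.111..222.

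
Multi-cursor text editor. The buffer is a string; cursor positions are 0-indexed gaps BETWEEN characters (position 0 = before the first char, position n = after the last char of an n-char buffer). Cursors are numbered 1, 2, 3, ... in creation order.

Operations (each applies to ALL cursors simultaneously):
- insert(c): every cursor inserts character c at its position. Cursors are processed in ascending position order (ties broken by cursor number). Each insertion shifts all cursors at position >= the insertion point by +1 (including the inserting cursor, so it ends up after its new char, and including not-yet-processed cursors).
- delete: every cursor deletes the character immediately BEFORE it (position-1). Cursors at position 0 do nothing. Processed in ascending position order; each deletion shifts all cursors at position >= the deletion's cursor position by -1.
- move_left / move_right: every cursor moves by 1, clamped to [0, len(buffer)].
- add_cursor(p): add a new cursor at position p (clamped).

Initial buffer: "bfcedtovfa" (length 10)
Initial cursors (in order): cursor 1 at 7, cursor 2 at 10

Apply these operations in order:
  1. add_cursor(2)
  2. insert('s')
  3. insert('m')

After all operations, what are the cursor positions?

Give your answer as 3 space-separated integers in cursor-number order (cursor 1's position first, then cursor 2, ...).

Answer: 11 16 4

Derivation:
After op 1 (add_cursor(2)): buffer="bfcedtovfa" (len 10), cursors c3@2 c1@7 c2@10, authorship ..........
After op 2 (insert('s')): buffer="bfscedtosvfas" (len 13), cursors c3@3 c1@9 c2@13, authorship ..3.....1...2
After op 3 (insert('m')): buffer="bfsmcedtosmvfasm" (len 16), cursors c3@4 c1@11 c2@16, authorship ..33.....11...22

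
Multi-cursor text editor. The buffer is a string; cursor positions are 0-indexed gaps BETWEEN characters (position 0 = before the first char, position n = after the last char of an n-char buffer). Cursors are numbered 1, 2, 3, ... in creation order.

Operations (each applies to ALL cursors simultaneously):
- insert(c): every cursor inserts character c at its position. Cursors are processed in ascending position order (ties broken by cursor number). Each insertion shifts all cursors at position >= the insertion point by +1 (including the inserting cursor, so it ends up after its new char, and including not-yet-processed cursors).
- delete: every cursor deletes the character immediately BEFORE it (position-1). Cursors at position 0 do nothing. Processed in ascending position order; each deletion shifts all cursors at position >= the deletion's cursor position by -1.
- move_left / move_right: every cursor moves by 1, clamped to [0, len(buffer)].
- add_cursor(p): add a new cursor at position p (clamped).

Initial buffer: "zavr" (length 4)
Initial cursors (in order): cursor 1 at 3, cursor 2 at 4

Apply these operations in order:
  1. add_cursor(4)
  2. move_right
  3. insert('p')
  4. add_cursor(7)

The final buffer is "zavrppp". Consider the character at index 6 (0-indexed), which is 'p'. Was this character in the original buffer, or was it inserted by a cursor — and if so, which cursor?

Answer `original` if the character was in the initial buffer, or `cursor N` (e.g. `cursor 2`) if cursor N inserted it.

After op 1 (add_cursor(4)): buffer="zavr" (len 4), cursors c1@3 c2@4 c3@4, authorship ....
After op 2 (move_right): buffer="zavr" (len 4), cursors c1@4 c2@4 c3@4, authorship ....
After op 3 (insert('p')): buffer="zavrppp" (len 7), cursors c1@7 c2@7 c3@7, authorship ....123
After op 4 (add_cursor(7)): buffer="zavrppp" (len 7), cursors c1@7 c2@7 c3@7 c4@7, authorship ....123
Authorship (.=original, N=cursor N): . . . . 1 2 3
Index 6: author = 3

Answer: cursor 3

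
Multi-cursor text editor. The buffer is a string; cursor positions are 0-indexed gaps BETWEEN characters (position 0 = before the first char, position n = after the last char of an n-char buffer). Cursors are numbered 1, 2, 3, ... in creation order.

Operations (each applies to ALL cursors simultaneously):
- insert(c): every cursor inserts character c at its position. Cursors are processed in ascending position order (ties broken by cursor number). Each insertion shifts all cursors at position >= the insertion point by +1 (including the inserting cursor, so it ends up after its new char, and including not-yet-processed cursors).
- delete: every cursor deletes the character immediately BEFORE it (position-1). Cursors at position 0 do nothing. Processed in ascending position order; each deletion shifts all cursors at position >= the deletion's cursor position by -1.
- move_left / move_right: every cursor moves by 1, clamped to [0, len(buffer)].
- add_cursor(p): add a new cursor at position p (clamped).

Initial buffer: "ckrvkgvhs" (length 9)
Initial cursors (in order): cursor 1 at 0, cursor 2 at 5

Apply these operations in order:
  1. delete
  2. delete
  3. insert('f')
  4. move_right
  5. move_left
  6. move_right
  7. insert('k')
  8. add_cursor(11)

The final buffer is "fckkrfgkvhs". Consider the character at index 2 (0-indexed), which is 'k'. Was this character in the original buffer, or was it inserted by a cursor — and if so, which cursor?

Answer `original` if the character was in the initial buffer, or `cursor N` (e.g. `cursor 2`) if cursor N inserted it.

Answer: cursor 1

Derivation:
After op 1 (delete): buffer="ckrvgvhs" (len 8), cursors c1@0 c2@4, authorship ........
After op 2 (delete): buffer="ckrgvhs" (len 7), cursors c1@0 c2@3, authorship .......
After op 3 (insert('f')): buffer="fckrfgvhs" (len 9), cursors c1@1 c2@5, authorship 1...2....
After op 4 (move_right): buffer="fckrfgvhs" (len 9), cursors c1@2 c2@6, authorship 1...2....
After op 5 (move_left): buffer="fckrfgvhs" (len 9), cursors c1@1 c2@5, authorship 1...2....
After op 6 (move_right): buffer="fckrfgvhs" (len 9), cursors c1@2 c2@6, authorship 1...2....
After op 7 (insert('k')): buffer="fckkrfgkvhs" (len 11), cursors c1@3 c2@8, authorship 1.1..2.2...
After op 8 (add_cursor(11)): buffer="fckkrfgkvhs" (len 11), cursors c1@3 c2@8 c3@11, authorship 1.1..2.2...
Authorship (.=original, N=cursor N): 1 . 1 . . 2 . 2 . . .
Index 2: author = 1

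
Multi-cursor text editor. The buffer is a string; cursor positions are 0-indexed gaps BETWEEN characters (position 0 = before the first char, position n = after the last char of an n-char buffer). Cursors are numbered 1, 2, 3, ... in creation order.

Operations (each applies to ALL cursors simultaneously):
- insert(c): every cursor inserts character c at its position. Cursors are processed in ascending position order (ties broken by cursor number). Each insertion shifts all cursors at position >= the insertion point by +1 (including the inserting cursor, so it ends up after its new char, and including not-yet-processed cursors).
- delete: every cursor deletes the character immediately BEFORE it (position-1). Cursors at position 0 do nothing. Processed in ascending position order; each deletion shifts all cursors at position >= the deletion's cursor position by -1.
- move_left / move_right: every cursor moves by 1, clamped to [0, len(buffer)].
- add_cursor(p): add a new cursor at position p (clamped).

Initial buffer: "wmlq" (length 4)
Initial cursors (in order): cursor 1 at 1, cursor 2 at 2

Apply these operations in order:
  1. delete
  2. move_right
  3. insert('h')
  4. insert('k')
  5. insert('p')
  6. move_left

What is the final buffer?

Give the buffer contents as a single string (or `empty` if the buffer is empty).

After op 1 (delete): buffer="lq" (len 2), cursors c1@0 c2@0, authorship ..
After op 2 (move_right): buffer="lq" (len 2), cursors c1@1 c2@1, authorship ..
After op 3 (insert('h')): buffer="lhhq" (len 4), cursors c1@3 c2@3, authorship .12.
After op 4 (insert('k')): buffer="lhhkkq" (len 6), cursors c1@5 c2@5, authorship .1212.
After op 5 (insert('p')): buffer="lhhkkppq" (len 8), cursors c1@7 c2@7, authorship .121212.
After op 6 (move_left): buffer="lhhkkppq" (len 8), cursors c1@6 c2@6, authorship .121212.

Answer: lhhkkppq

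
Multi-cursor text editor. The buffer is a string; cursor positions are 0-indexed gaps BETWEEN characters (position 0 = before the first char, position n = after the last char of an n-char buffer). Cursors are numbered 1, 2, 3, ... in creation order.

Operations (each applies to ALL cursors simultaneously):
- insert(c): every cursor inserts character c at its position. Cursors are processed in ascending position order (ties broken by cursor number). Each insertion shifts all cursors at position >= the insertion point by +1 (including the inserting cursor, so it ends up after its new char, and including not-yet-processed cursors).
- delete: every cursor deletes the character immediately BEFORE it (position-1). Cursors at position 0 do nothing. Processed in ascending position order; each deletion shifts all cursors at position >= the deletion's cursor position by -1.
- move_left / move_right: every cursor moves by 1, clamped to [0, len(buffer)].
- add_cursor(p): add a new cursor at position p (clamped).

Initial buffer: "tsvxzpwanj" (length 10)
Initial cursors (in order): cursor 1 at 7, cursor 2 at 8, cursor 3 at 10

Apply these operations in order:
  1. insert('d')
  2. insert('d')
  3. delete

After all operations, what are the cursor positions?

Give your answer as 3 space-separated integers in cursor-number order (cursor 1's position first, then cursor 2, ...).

Answer: 8 10 13

Derivation:
After op 1 (insert('d')): buffer="tsvxzpwdadnjd" (len 13), cursors c1@8 c2@10 c3@13, authorship .......1.2..3
After op 2 (insert('d')): buffer="tsvxzpwddaddnjdd" (len 16), cursors c1@9 c2@12 c3@16, authorship .......11.22..33
After op 3 (delete): buffer="tsvxzpwdadnjd" (len 13), cursors c1@8 c2@10 c3@13, authorship .......1.2..3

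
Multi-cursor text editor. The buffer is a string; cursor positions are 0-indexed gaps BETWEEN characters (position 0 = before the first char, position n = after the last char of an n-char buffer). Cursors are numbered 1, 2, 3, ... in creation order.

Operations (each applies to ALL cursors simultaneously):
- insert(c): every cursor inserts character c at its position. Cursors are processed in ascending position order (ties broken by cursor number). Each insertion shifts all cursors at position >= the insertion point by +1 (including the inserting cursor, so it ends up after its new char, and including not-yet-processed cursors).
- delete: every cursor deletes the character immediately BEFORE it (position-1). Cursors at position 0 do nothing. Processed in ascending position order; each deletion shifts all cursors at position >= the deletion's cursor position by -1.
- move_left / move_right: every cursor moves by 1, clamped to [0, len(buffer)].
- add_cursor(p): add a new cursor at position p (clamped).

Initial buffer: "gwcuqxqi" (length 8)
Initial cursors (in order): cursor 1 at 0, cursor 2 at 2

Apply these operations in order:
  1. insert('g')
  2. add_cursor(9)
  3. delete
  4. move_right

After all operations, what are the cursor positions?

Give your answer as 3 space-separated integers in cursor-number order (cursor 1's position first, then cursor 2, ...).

Answer: 1 3 7

Derivation:
After op 1 (insert('g')): buffer="ggwgcuqxqi" (len 10), cursors c1@1 c2@4, authorship 1..2......
After op 2 (add_cursor(9)): buffer="ggwgcuqxqi" (len 10), cursors c1@1 c2@4 c3@9, authorship 1..2......
After op 3 (delete): buffer="gwcuqxi" (len 7), cursors c1@0 c2@2 c3@6, authorship .......
After op 4 (move_right): buffer="gwcuqxi" (len 7), cursors c1@1 c2@3 c3@7, authorship .......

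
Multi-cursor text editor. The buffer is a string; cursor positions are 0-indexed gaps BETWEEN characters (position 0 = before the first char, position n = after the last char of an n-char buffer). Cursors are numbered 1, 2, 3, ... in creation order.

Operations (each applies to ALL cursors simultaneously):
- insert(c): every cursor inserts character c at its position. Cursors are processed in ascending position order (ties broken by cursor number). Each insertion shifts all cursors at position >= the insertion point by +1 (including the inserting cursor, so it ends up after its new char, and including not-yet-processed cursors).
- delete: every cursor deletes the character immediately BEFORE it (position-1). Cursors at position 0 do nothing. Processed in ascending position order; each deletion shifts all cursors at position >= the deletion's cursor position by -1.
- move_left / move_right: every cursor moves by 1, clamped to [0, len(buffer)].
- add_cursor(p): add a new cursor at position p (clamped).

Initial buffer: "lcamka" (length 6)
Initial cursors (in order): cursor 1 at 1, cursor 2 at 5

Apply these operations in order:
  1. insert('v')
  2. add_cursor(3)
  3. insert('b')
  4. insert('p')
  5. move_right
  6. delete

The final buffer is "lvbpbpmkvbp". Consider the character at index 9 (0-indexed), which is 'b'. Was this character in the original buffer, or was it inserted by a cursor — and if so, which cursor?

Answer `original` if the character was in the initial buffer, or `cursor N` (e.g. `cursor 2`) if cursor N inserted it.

Answer: cursor 2

Derivation:
After op 1 (insert('v')): buffer="lvcamkva" (len 8), cursors c1@2 c2@7, authorship .1....2.
After op 2 (add_cursor(3)): buffer="lvcamkva" (len 8), cursors c1@2 c3@3 c2@7, authorship .1....2.
After op 3 (insert('b')): buffer="lvbcbamkvba" (len 11), cursors c1@3 c3@5 c2@10, authorship .11.3...22.
After op 4 (insert('p')): buffer="lvbpcbpamkvbpa" (len 14), cursors c1@4 c3@7 c2@13, authorship .111.33...222.
After op 5 (move_right): buffer="lvbpcbpamkvbpa" (len 14), cursors c1@5 c3@8 c2@14, authorship .111.33...222.
After op 6 (delete): buffer="lvbpbpmkvbp" (len 11), cursors c1@4 c3@6 c2@11, authorship .11133..222
Authorship (.=original, N=cursor N): . 1 1 1 3 3 . . 2 2 2
Index 9: author = 2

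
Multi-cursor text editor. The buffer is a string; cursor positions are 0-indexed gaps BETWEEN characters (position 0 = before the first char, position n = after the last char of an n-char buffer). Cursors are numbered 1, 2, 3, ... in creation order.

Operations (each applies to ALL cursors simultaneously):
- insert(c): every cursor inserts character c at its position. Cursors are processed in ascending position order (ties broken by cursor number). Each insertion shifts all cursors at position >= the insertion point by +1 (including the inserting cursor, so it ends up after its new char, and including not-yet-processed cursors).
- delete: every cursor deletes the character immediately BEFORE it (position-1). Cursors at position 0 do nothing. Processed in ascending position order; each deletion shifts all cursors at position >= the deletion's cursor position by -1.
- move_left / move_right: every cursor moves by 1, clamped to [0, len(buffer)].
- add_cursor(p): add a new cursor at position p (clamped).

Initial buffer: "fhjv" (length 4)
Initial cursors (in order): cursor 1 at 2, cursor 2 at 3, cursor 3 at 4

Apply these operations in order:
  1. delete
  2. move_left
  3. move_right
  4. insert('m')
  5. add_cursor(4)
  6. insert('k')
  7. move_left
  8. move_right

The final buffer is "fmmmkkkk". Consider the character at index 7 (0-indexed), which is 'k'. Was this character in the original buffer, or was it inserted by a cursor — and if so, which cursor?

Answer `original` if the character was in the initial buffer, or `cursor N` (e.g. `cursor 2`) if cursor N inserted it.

Answer: cursor 4

Derivation:
After op 1 (delete): buffer="f" (len 1), cursors c1@1 c2@1 c3@1, authorship .
After op 2 (move_left): buffer="f" (len 1), cursors c1@0 c2@0 c3@0, authorship .
After op 3 (move_right): buffer="f" (len 1), cursors c1@1 c2@1 c3@1, authorship .
After op 4 (insert('m')): buffer="fmmm" (len 4), cursors c1@4 c2@4 c3@4, authorship .123
After op 5 (add_cursor(4)): buffer="fmmm" (len 4), cursors c1@4 c2@4 c3@4 c4@4, authorship .123
After op 6 (insert('k')): buffer="fmmmkkkk" (len 8), cursors c1@8 c2@8 c3@8 c4@8, authorship .1231234
After op 7 (move_left): buffer="fmmmkkkk" (len 8), cursors c1@7 c2@7 c3@7 c4@7, authorship .1231234
After op 8 (move_right): buffer="fmmmkkkk" (len 8), cursors c1@8 c2@8 c3@8 c4@8, authorship .1231234
Authorship (.=original, N=cursor N): . 1 2 3 1 2 3 4
Index 7: author = 4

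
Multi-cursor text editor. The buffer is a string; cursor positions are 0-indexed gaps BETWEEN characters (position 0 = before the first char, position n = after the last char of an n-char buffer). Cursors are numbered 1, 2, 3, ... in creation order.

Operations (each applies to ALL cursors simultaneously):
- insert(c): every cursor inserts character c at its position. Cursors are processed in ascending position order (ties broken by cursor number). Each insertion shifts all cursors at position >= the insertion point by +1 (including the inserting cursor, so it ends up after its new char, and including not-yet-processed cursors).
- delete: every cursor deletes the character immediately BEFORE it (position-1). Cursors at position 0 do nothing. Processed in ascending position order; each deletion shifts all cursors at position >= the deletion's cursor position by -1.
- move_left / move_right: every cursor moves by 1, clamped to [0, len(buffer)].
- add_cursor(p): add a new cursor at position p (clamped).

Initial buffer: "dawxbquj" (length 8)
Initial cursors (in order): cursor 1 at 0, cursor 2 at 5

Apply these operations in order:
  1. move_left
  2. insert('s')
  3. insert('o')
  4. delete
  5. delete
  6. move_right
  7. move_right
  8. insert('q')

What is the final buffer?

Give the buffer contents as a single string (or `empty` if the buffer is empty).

Answer: daqwxbqquj

Derivation:
After op 1 (move_left): buffer="dawxbquj" (len 8), cursors c1@0 c2@4, authorship ........
After op 2 (insert('s')): buffer="sdawxsbquj" (len 10), cursors c1@1 c2@6, authorship 1....2....
After op 3 (insert('o')): buffer="sodawxsobquj" (len 12), cursors c1@2 c2@8, authorship 11....22....
After op 4 (delete): buffer="sdawxsbquj" (len 10), cursors c1@1 c2@6, authorship 1....2....
After op 5 (delete): buffer="dawxbquj" (len 8), cursors c1@0 c2@4, authorship ........
After op 6 (move_right): buffer="dawxbquj" (len 8), cursors c1@1 c2@5, authorship ........
After op 7 (move_right): buffer="dawxbquj" (len 8), cursors c1@2 c2@6, authorship ........
After op 8 (insert('q')): buffer="daqwxbqquj" (len 10), cursors c1@3 c2@8, authorship ..1....2..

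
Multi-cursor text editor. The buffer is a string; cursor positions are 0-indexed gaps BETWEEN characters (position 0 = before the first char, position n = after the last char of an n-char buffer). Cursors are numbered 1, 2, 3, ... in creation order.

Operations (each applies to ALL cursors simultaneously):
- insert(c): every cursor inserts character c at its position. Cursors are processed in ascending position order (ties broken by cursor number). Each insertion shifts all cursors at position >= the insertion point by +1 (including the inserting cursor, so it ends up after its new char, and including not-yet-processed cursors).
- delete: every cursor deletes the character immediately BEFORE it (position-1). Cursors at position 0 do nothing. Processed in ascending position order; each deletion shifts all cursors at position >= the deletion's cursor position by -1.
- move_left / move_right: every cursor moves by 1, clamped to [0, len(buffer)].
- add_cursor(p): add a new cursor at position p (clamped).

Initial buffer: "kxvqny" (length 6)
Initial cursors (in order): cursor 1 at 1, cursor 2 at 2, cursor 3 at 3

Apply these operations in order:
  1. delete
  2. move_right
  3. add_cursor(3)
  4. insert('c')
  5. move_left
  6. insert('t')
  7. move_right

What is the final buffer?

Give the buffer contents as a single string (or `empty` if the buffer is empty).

After op 1 (delete): buffer="qny" (len 3), cursors c1@0 c2@0 c3@0, authorship ...
After op 2 (move_right): buffer="qny" (len 3), cursors c1@1 c2@1 c3@1, authorship ...
After op 3 (add_cursor(3)): buffer="qny" (len 3), cursors c1@1 c2@1 c3@1 c4@3, authorship ...
After op 4 (insert('c')): buffer="qcccnyc" (len 7), cursors c1@4 c2@4 c3@4 c4@7, authorship .123..4
After op 5 (move_left): buffer="qcccnyc" (len 7), cursors c1@3 c2@3 c3@3 c4@6, authorship .123..4
After op 6 (insert('t')): buffer="qcctttcnytc" (len 11), cursors c1@6 c2@6 c3@6 c4@10, authorship .121233..44
After op 7 (move_right): buffer="qcctttcnytc" (len 11), cursors c1@7 c2@7 c3@7 c4@11, authorship .121233..44

Answer: qcctttcnytc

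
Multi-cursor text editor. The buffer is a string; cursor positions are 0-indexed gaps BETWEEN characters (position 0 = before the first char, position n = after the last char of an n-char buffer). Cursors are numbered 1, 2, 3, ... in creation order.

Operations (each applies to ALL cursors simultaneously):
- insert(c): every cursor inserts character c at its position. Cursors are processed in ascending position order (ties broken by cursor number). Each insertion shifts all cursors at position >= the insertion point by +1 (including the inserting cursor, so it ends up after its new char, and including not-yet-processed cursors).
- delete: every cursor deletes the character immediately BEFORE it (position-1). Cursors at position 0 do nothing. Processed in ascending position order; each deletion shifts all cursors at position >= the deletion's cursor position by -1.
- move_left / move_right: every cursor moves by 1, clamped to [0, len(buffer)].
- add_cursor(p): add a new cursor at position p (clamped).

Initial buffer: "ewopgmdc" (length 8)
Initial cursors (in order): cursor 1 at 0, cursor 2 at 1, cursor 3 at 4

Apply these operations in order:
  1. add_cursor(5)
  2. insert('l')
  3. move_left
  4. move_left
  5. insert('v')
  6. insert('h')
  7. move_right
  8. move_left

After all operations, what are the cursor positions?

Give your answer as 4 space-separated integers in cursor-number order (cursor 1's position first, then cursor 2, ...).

Answer: 2 5 11 15

Derivation:
After op 1 (add_cursor(5)): buffer="ewopgmdc" (len 8), cursors c1@0 c2@1 c3@4 c4@5, authorship ........
After op 2 (insert('l')): buffer="lelwoplglmdc" (len 12), cursors c1@1 c2@3 c3@7 c4@9, authorship 1.2...3.4...
After op 3 (move_left): buffer="lelwoplglmdc" (len 12), cursors c1@0 c2@2 c3@6 c4@8, authorship 1.2...3.4...
After op 4 (move_left): buffer="lelwoplglmdc" (len 12), cursors c1@0 c2@1 c3@5 c4@7, authorship 1.2...3.4...
After op 5 (insert('v')): buffer="vlvelwovplvglmdc" (len 16), cursors c1@1 c2@3 c3@8 c4@11, authorship 112.2..3.34.4...
After op 6 (insert('h')): buffer="vhlvhelwovhplvhglmdc" (len 20), cursors c1@2 c2@5 c3@11 c4@15, authorship 11122.2..33.344.4...
After op 7 (move_right): buffer="vhlvhelwovhplvhglmdc" (len 20), cursors c1@3 c2@6 c3@12 c4@16, authorship 11122.2..33.344.4...
After op 8 (move_left): buffer="vhlvhelwovhplvhglmdc" (len 20), cursors c1@2 c2@5 c3@11 c4@15, authorship 11122.2..33.344.4...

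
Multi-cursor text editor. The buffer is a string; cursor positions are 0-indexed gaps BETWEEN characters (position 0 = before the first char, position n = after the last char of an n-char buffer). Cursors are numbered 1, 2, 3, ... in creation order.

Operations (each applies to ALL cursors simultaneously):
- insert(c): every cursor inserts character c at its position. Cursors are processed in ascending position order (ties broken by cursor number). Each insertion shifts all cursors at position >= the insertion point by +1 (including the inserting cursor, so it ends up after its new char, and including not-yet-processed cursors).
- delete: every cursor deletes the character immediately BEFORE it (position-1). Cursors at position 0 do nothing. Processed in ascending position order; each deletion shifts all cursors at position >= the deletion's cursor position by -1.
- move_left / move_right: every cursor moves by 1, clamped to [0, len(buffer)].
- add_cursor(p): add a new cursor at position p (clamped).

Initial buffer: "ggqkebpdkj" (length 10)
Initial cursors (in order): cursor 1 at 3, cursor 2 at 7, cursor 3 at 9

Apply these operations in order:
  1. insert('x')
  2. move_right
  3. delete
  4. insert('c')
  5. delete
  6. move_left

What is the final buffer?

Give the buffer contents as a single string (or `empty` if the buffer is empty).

Answer: ggqxebpxkx

Derivation:
After op 1 (insert('x')): buffer="ggqxkebpxdkxj" (len 13), cursors c1@4 c2@9 c3@12, authorship ...1....2..3.
After op 2 (move_right): buffer="ggqxkebpxdkxj" (len 13), cursors c1@5 c2@10 c3@13, authorship ...1....2..3.
After op 3 (delete): buffer="ggqxebpxkx" (len 10), cursors c1@4 c2@8 c3@10, authorship ...1...2.3
After op 4 (insert('c')): buffer="ggqxcebpxckxc" (len 13), cursors c1@5 c2@10 c3@13, authorship ...11...22.33
After op 5 (delete): buffer="ggqxebpxkx" (len 10), cursors c1@4 c2@8 c3@10, authorship ...1...2.3
After op 6 (move_left): buffer="ggqxebpxkx" (len 10), cursors c1@3 c2@7 c3@9, authorship ...1...2.3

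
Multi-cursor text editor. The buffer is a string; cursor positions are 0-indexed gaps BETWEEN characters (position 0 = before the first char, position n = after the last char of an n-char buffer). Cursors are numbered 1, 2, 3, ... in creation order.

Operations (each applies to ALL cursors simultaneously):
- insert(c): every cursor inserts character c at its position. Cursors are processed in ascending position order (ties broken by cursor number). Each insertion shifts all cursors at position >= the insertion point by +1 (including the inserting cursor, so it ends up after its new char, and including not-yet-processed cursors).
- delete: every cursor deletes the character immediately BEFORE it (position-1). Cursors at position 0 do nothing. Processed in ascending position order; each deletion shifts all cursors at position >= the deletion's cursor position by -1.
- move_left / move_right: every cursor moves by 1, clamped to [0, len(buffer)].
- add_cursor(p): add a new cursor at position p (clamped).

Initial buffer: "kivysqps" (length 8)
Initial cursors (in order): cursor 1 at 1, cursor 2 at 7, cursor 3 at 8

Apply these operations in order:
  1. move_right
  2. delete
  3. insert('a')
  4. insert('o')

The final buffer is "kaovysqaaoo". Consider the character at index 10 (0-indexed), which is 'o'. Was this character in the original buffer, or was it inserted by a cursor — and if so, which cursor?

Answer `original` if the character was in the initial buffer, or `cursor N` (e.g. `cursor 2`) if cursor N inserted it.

After op 1 (move_right): buffer="kivysqps" (len 8), cursors c1@2 c2@8 c3@8, authorship ........
After op 2 (delete): buffer="kvysq" (len 5), cursors c1@1 c2@5 c3@5, authorship .....
After op 3 (insert('a')): buffer="kavysqaa" (len 8), cursors c1@2 c2@8 c3@8, authorship .1....23
After op 4 (insert('o')): buffer="kaovysqaaoo" (len 11), cursors c1@3 c2@11 c3@11, authorship .11....2323
Authorship (.=original, N=cursor N): . 1 1 . . . . 2 3 2 3
Index 10: author = 3

Answer: cursor 3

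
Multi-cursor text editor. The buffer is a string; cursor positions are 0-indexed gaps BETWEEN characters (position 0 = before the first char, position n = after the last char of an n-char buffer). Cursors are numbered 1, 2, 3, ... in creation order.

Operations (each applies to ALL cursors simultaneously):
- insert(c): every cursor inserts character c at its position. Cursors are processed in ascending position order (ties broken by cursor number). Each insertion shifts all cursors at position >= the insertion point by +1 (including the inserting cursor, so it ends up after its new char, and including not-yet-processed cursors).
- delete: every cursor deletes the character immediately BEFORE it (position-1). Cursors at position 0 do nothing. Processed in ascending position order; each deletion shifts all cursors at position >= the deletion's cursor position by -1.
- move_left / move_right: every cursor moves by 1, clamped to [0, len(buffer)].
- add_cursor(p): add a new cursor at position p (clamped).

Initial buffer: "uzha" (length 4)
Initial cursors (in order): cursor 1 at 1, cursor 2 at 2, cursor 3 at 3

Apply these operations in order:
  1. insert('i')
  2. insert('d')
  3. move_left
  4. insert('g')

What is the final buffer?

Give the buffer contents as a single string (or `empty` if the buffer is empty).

Answer: uigdzigdhigda

Derivation:
After op 1 (insert('i')): buffer="uizihia" (len 7), cursors c1@2 c2@4 c3@6, authorship .1.2.3.
After op 2 (insert('d')): buffer="uidzidhida" (len 10), cursors c1@3 c2@6 c3@9, authorship .11.22.33.
After op 3 (move_left): buffer="uidzidhida" (len 10), cursors c1@2 c2@5 c3@8, authorship .11.22.33.
After op 4 (insert('g')): buffer="uigdzigdhigda" (len 13), cursors c1@3 c2@7 c3@11, authorship .111.222.333.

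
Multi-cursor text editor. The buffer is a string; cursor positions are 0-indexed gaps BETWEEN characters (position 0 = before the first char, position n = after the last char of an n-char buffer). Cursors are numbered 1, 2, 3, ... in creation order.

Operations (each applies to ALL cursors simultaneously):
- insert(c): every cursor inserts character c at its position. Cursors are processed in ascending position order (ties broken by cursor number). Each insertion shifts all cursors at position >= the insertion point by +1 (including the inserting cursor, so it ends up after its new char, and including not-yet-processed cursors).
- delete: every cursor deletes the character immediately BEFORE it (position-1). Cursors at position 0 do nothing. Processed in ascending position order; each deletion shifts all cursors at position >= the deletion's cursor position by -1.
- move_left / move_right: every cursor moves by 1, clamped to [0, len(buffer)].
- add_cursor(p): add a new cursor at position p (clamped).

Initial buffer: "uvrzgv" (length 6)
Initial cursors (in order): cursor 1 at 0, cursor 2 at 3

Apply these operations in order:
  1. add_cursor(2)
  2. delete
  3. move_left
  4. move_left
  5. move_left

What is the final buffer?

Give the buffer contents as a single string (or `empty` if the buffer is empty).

Answer: uzgv

Derivation:
After op 1 (add_cursor(2)): buffer="uvrzgv" (len 6), cursors c1@0 c3@2 c2@3, authorship ......
After op 2 (delete): buffer="uzgv" (len 4), cursors c1@0 c2@1 c3@1, authorship ....
After op 3 (move_left): buffer="uzgv" (len 4), cursors c1@0 c2@0 c3@0, authorship ....
After op 4 (move_left): buffer="uzgv" (len 4), cursors c1@0 c2@0 c3@0, authorship ....
After op 5 (move_left): buffer="uzgv" (len 4), cursors c1@0 c2@0 c3@0, authorship ....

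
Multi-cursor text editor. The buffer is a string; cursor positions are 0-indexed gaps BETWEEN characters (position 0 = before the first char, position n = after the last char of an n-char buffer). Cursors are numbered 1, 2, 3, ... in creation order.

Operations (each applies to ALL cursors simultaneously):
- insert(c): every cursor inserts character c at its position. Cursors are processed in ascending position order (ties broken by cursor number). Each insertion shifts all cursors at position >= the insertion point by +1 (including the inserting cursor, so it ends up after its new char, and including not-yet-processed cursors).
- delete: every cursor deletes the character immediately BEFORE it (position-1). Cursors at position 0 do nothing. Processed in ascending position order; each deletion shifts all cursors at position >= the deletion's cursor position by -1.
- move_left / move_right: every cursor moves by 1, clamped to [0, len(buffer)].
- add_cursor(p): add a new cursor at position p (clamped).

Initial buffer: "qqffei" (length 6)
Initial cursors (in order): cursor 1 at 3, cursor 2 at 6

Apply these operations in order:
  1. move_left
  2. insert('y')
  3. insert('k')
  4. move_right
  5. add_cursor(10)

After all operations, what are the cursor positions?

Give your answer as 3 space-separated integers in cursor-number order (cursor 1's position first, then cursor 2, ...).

After op 1 (move_left): buffer="qqffei" (len 6), cursors c1@2 c2@5, authorship ......
After op 2 (insert('y')): buffer="qqyffeyi" (len 8), cursors c1@3 c2@7, authorship ..1...2.
After op 3 (insert('k')): buffer="qqykffeyki" (len 10), cursors c1@4 c2@9, authorship ..11...22.
After op 4 (move_right): buffer="qqykffeyki" (len 10), cursors c1@5 c2@10, authorship ..11...22.
After op 5 (add_cursor(10)): buffer="qqykffeyki" (len 10), cursors c1@5 c2@10 c3@10, authorship ..11...22.

Answer: 5 10 10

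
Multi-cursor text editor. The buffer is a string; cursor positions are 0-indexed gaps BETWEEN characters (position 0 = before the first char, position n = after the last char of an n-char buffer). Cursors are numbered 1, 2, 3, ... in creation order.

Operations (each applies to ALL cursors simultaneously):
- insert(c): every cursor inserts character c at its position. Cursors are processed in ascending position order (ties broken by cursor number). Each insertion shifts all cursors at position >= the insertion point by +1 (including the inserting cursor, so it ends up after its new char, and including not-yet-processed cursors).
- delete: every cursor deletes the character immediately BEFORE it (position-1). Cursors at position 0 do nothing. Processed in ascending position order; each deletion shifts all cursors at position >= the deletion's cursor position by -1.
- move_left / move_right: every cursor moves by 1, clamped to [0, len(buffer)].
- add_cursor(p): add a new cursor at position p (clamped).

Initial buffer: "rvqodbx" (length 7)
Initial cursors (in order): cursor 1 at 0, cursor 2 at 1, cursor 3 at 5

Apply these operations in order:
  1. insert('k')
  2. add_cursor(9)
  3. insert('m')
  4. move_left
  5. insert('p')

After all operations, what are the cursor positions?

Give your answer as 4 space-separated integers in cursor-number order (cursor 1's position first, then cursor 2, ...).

After op 1 (insert('k')): buffer="krkvqodkbx" (len 10), cursors c1@1 c2@3 c3@8, authorship 1.2....3..
After op 2 (add_cursor(9)): buffer="krkvqodkbx" (len 10), cursors c1@1 c2@3 c3@8 c4@9, authorship 1.2....3..
After op 3 (insert('m')): buffer="kmrkmvqodkmbmx" (len 14), cursors c1@2 c2@5 c3@11 c4@13, authorship 11.22....33.4.
After op 4 (move_left): buffer="kmrkmvqodkmbmx" (len 14), cursors c1@1 c2@4 c3@10 c4@12, authorship 11.22....33.4.
After op 5 (insert('p')): buffer="kpmrkpmvqodkpmbpmx" (len 18), cursors c1@2 c2@6 c3@13 c4@16, authorship 111.222....333.44.

Answer: 2 6 13 16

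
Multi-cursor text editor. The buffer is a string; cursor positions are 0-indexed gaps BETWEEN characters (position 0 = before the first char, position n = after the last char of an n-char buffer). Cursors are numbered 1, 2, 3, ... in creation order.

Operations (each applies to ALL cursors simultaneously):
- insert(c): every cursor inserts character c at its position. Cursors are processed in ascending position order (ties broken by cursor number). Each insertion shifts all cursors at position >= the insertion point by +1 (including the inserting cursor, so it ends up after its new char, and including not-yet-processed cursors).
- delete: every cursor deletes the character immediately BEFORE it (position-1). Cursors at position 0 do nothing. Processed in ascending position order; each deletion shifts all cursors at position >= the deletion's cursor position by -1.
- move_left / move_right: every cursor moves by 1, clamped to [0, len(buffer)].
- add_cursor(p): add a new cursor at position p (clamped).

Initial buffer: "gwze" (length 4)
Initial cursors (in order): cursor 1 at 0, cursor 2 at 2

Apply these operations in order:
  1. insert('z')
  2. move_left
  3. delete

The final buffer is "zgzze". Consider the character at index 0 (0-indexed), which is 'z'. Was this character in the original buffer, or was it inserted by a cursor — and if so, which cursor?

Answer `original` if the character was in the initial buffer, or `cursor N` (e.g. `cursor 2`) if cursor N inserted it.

Answer: cursor 1

Derivation:
After op 1 (insert('z')): buffer="zgwzze" (len 6), cursors c1@1 c2@4, authorship 1..2..
After op 2 (move_left): buffer="zgwzze" (len 6), cursors c1@0 c2@3, authorship 1..2..
After op 3 (delete): buffer="zgzze" (len 5), cursors c1@0 c2@2, authorship 1.2..
Authorship (.=original, N=cursor N): 1 . 2 . .
Index 0: author = 1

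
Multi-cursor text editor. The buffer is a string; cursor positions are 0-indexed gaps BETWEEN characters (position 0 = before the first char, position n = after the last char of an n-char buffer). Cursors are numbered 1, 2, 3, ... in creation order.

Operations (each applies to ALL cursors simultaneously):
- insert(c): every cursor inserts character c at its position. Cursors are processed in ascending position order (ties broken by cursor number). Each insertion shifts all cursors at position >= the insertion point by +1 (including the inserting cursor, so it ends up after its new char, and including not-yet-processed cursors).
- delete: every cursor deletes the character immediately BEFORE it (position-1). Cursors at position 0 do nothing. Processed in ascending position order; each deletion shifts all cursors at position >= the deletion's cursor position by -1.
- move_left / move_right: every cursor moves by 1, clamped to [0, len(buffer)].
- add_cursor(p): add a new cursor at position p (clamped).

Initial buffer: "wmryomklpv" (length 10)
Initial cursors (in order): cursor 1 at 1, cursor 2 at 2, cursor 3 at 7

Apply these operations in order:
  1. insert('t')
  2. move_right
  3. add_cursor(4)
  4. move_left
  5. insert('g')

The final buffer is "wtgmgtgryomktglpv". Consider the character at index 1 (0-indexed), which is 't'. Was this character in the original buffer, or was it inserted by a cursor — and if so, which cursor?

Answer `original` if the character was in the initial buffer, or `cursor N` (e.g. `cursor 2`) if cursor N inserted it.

After op 1 (insert('t')): buffer="wtmtryomktlpv" (len 13), cursors c1@2 c2@4 c3@10, authorship .1.2.....3...
After op 2 (move_right): buffer="wtmtryomktlpv" (len 13), cursors c1@3 c2@5 c3@11, authorship .1.2.....3...
After op 3 (add_cursor(4)): buffer="wtmtryomktlpv" (len 13), cursors c1@3 c4@4 c2@5 c3@11, authorship .1.2.....3...
After op 4 (move_left): buffer="wtmtryomktlpv" (len 13), cursors c1@2 c4@3 c2@4 c3@10, authorship .1.2.....3...
After op 5 (insert('g')): buffer="wtgmgtgryomktglpv" (len 17), cursors c1@3 c4@5 c2@7 c3@14, authorship .11.422.....33...
Authorship (.=original, N=cursor N): . 1 1 . 4 2 2 . . . . . 3 3 . . .
Index 1: author = 1

Answer: cursor 1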